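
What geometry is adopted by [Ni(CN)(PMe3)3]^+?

square planar

Summing ligand charges against the +1 overall charge gives an oxidation state of +2 for nickel.
Group 10 minus oxidation state 2 gives a d⁸ configuration.
With 4 monodentate ligands the coordination number is 4.
Cyanide and trimethylphosphine are strong-field ligands (high in the spectrochemical series).
A 3d d⁸ ion with strong-field ligands gains enough CFSE to favour square planar over tetrahedral.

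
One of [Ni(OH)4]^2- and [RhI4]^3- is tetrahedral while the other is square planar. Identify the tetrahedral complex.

For [Ni(OH)4]^2-: Ligand charges: each hydroxide is −1. With an overall charge of −2 the nickel centre must be in the +2 oxidation state. Group 10 minus oxidation state 2 gives a d⁸ configuration. Hydroxide is a weak-field ligand. With weak-field ligands the CFSE gain from square planar is small, so a 3d d⁸ ion takes the sterically preferred tetrahedral geometry. → tetrahedral.
For [RhI4]^3-: Ligand charges: each iodide is −1. With an overall charge of −3 the rhodium centre must be in the +1 oxidation state. Rhodium is a group-9 element; Rh(I) is therefore d⁸. A 4d d⁸ ion has a large crystal-field splitting; square planar leaves the high-energy d_{x²−y²} orbital empty and maximises CFSE. → square planar.

[Ni(OH)4]^2-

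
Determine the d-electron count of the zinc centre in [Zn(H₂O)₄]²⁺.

d10

Water is neutral; balancing the +2 overall charge requires Zn(II).
Zinc is a group-12 element; Zn(II) is therefore d¹⁰.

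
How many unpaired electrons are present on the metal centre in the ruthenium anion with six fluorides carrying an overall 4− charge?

Summing ligand charges against the −4 overall charge gives an oxidation state of +2 for ruthenium.
Ruthenium is a group-8 element; Ru(II) is therefore d⁶.
The spin state decides the count: a 4d ion has a large Δₒ and is invariably low-spin.
An octahedral low-spin d⁶ ion is t₂g⁶e_g⁰, giving 0 unpaired electrons.

0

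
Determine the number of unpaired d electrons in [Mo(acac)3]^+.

2 unpaired electrons

Summing ligand charges against the +1 overall charge gives an oxidation state of +4 for molybdenum.
Molybdenum is a group-6 element; Mo(IV) is therefore d².
Counting donor atoms: 3×acetylacetonate (bidentate) → 6 donors. Coordination number = 6.
In an octahedral field the d² configuration is t₂g²e_g⁰ (only one arrangement possible), giving 2 unpaired electrons.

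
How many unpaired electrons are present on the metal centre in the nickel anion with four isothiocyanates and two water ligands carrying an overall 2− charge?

2 unpaired electrons

Each isothiocyanate is −1; water is neutral; balancing the −2 overall charge requires Ni(II).
Group 10 minus oxidation state 2 gives a d⁸ configuration.
In an octahedral field the d⁸ configuration is t₂g⁶e_g² (only one arrangement possible), giving 2 unpaired electrons.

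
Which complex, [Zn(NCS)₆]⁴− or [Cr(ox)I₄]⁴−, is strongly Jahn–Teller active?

[Zn(NCS)₆]⁴−: Summing ligand charges against the −4 overall charge gives an oxidation state of +2 for zinc. Group 12 minus oxidation state 2 gives a d¹⁰ configuration. The d¹⁰ configuration leaves the e_g set evenly filled (or empty) — no strong Jahn–Teller driving force.
[Cr(ox)I₄]⁴−: Summing ligand charges against the −4 overall charge gives an oxidation state of +2 for chromium. Chromium is a group-6 element; Cr(II) is therefore d⁴. Iodide and oxalate are weak-field ligands for a first-row metal, so the complex is high-spin. The t₂g³e_g¹ (high-spin) configuration has an unevenly filled e_g set; the Jahn–Teller theorem predicts a tetragonal distortion (typically axial elongation) to lift the degeneracy.

[Cr(ox)I₄]⁴−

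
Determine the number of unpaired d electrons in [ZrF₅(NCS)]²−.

0 unpaired electrons

Each fluoride is −1; each isothiocyanate is −1; balancing the −2 overall charge requires Zr(IV).
Group 4 minus oxidation state 4 gives a d⁰ configuration.
In an octahedral field the d⁰ configuration is t₂g⁰e_g⁰, giving 0 unpaired electrons.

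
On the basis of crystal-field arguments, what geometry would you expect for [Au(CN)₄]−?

square planar

Each cyanide is −1; balancing the −1 overall charge requires Au(III).
Gold is a group-11 element; Au(III) is therefore d⁸.
Coordination number: 4.
A 5d d⁸ ion has a large crystal-field splitting; square planar leaves the high-energy d_{x²−y²} orbital empty and maximises CFSE.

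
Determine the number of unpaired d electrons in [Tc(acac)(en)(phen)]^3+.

Summing ligand charges against the +3 overall charge gives an oxidation state of +4 for technetium.
Technetium is a group-7 element; Tc(IV) is therefore d³.
Counting donor atoms: 1×acetylacetonate (bidentate) → 2 donors; 1×ethylenediamine (bidentate) → 2 donors; 1×1,10-phenanthroline (bidentate) → 2 donors. Coordination number = 6.
In an octahedral field the d³ configuration is t₂g³e_g⁰ (only one arrangement possible), giving 3 unpaired electrons.

3 unpaired electrons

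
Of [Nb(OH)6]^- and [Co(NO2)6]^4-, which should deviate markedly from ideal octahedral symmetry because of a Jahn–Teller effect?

[Co(NO2)6]^4-

[Nb(OH)6]^-: Each hydroxide is −1; balancing the −1 overall charge requires Nb(V). Group 5 minus oxidation state 5 gives a d⁰ configuration. The d⁰ configuration leaves the e_g set evenly filled (or empty) — no strong Jahn–Teller driving force.
[Co(NO2)6]^4-: Each nitro (N-bound nitrite) is −1; balancing the −4 overall charge requires Co(II). Group 9 minus oxidation state 2 gives a d⁷ configuration. Nitro (N-bound nitrite) is a strong-field ligand (high in the spectrochemical series) for a first-row metal, so the complex is low-spin. The t₂g⁶e_g¹ (low-spin) configuration has an unevenly filled e_g set; the Jahn–Teller theorem predicts a tetragonal distortion (typically axial elongation) to lift the degeneracy.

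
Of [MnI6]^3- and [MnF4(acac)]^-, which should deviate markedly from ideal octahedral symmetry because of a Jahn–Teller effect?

[MnI6]^3-: Summing ligand charges against the −3 overall charge gives an oxidation state of +3 for manganese. Manganese is a group-7 element; Mn(III) is therefore d⁴. Iodide is a weak-field ligand for a first-row metal, so the complex is high-spin. The t₂g³e_g¹ (high-spin) configuration has an unevenly filled e_g set; the Jahn–Teller theorem predicts a tetragonal distortion (typically axial elongation) to lift the degeneracy.
[MnF4(acac)]^-: Each fluoride is −1; each acetylacetonate is −1; balancing the −1 overall charge requires Mn(IV). Mn sits in group 7, so the d-electron count is 7 − 4 = 3. The d³ configuration leaves the e_g set evenly filled (or empty) — no strong Jahn–Teller driving force.

[MnI6]^3-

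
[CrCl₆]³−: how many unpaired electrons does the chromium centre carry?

Ligand charges: each chloride is −1. With an overall charge of −3 the chromium centre must be in the +3 oxidation state.
Group 6 minus oxidation state 3 gives a d³ configuration.
In an octahedral field the d³ configuration is t₂g³e_g⁰ (only one arrangement possible), giving 3 unpaired electrons.

3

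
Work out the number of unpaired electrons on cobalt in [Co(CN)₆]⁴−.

Ligand charges: each cyanide is −1. With an overall charge of −4 the cobalt centre must be in the +2 oxidation state.
Group 9 minus oxidation state 2 gives a d⁷ configuration.
The spin state decides the count: Cyanide is a strong-field ligand (high in the spectrochemical series) for a first-row metal, so the complex is low-spin.
An octahedral low-spin d⁷ ion is t₂g⁶e_g¹, giving 1 unpaired electron.

1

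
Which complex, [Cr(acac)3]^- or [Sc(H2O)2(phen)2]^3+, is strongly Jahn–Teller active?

[Cr(acac)3]^-: Each acetylacetonate is −1; balancing the −1 overall charge requires Cr(II). Group 6 minus oxidation state 2 gives a d⁴ configuration. Acetylacetonate is a weak-field ligand for a first-row metal, so the complex is high-spin. The t₂g³e_g¹ (high-spin) configuration has an unevenly filled e_g set; the Jahn–Teller theorem predicts a tetragonal distortion (typically axial elongation) to lift the degeneracy.
[Sc(H2O)2(phen)2]^3+: Summing ligand charges against the +3 overall charge gives an oxidation state of +3 for scandium. Sc sits in group 3, so the d-electron count is 3 − 3 = 0. The d⁰ configuration leaves the e_g set evenly filled (or empty) — no strong Jahn–Teller driving force.

[Cr(acac)3]^-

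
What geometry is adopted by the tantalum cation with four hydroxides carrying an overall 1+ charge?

tetrahedral

Summing ligand charges against the +1 overall charge gives an oxidation state of +5 for tantalum.
Ta sits in group 5, so the d-electron count is 5 − 5 = 0.
Coordination number: 4.
A d⁰ ion has no crystal-field stabilisation preference between square planar and tetrahedral, so four ligands adopt the sterically favoured tetrahedral geometry.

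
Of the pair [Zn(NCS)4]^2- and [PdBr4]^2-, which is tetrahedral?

For [Zn(NCS)4]^2-: Summing ligand charges against the −2 overall charge gives an oxidation state of +2 for zinc. Zn sits in group 12, so the d-electron count is 12 − 2 = 10. A d¹⁰ ion has no crystal-field stabilisation preference between square planar and tetrahedral, so four ligands adopt the sterically favoured tetrahedral geometry. → tetrahedral.
For [PdBr4]^2-: Each bromide is −1; balancing the −2 overall charge requires Pd(II). Group 10 minus oxidation state 2 gives a d⁸ configuration. A 4d d⁸ ion has a large crystal-field splitting; square planar leaves the high-energy d_{x²−y²} orbital empty and maximises CFSE. → square planar.

[Zn(NCS)4]^2-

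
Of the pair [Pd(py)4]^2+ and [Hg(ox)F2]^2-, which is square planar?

[Pd(py)4]^2+

For [Pd(py)4]^2+: Pyridine is neutral; balancing the +2 overall charge requires Pd(II). Palladium is a group-10 element; Pd(II) is therefore d⁸. A 4d d⁸ ion has a large crystal-field splitting; square planar leaves the high-energy d_{x²−y²} orbital empty and maximises CFSE. → square planar.
For [Hg(ox)F2]^2-: Ligand charges: each oxalate is −2; each fluoride is −1. With an overall charge of −2 the mercury centre must be in the +2 oxidation state. Group 12 minus oxidation state 2 gives a d¹⁰ configuration. A d¹⁰ ion has no crystal-field stabilisation preference between square planar and tetrahedral, so four ligands adopt the sterically favoured tetrahedral geometry. → tetrahedral.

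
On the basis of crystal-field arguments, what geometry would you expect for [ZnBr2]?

linear

Summing ligand charges against the 0 overall charge gives an oxidation state of +2 for zinc.
Zn sits in group 12, so the d-electron count is 12 − 2 = 10.
With 2 monodentate ligands the coordination number is 2.
A d¹⁰ ion with only two ligands adopts a linear arrangement (sp hybridisation; no CFSE preference).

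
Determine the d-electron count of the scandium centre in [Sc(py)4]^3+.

Ligand charges: pyridine is neutral. With an overall charge of +3 the scandium centre must be in the +3 oxidation state.
Group 3 minus oxidation state 3 gives a d⁰ configuration.

d⁰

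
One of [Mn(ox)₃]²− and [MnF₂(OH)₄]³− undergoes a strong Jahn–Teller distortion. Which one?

[Mn(ox)₃]²−: Summing ligand charges against the −2 overall charge gives an oxidation state of +4 for manganese. Manganese is a group-7 element; Mn(IV) is therefore d³. The d³ configuration leaves the e_g set evenly filled (or empty) — no strong Jahn–Teller driving force.
[MnF₂(OH)₄]³−: Each fluoride is −1; each hydroxide is −1; balancing the −3 overall charge requires Mn(III). Manganese is a group-7 element; Mn(III) is therefore d⁴. Fluoride and hydroxide are weak-field ligands for a first-row metal, so the complex is high-spin. The t₂g³e_g¹ (high-spin) configuration has an unevenly filled e_g set; the Jahn–Teller theorem predicts a tetragonal distortion (typically axial elongation) to lift the degeneracy.

[MnF₂(OH)₄]³−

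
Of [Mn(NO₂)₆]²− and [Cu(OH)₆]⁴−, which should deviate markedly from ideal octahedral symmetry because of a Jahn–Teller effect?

[Mn(NO₂)₆]²−: Each nitro (N-bound nitrite) is −1; balancing the −2 overall charge requires Mn(IV). Manganese is a group-7 element; Mn(IV) is therefore d³. The d³ configuration leaves the e_g set evenly filled (or empty) — no strong Jahn–Teller driving force.
[Cu(OH)₆]⁴−: Summing ligand charges against the −4 overall charge gives an oxidation state of +2 for copper. Copper is a group-11 element; Cu(II) is therefore d⁹. The t₂g⁶e_g³ configuration has an unevenly filled e_g set; the Jahn–Teller theorem predicts a tetragonal distortion (typically axial elongation) to lift the degeneracy.

[Cu(OH)₆]⁴−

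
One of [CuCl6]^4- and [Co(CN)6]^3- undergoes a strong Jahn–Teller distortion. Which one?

[CuCl6]^4-

[CuCl6]^4-: Each chloride is −1; balancing the −4 overall charge requires Cu(II). Cu sits in group 11, so the d-electron count is 11 − 2 = 9. The t₂g⁶e_g³ configuration has an unevenly filled e_g set; the Jahn–Teller theorem predicts a tetragonal distortion (typically axial elongation) to lift the degeneracy.
[Co(CN)6]^3-: Ligand charges: each cyanide is −1. With an overall charge of −3 the cobalt centre must be in the +3 oxidation state. Co sits in group 9, so the d-electron count is 9 − 3 = 6. Co(III) has an exceptionally large octahedral splitting and is low-spin with essentially every ligand except fluoride. The d⁶ configuration leaves the e_g set evenly filled (or empty) — no strong Jahn–Teller driving force.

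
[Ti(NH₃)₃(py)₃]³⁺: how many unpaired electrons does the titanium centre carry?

1 unpaired electron

Ammonia is neutral; pyridine is neutral; balancing the +3 overall charge requires Ti(III).
Group 4 minus oxidation state 3 gives a d¹ configuration.
In an octahedral field the d¹ configuration is t₂g¹e_g⁰ (only one arrangement possible), giving 1 unpaired electron.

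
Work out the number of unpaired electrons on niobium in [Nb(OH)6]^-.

0 unpaired electrons

Ligand charges: each hydroxide is −1. With an overall charge of −1 the niobium centre must be in the +5 oxidation state.
Niobium is a group-5 element; Nb(V) is therefore d⁰.
In an octahedral field the d⁰ configuration is t₂g⁰e_g⁰, giving 0 unpaired electrons.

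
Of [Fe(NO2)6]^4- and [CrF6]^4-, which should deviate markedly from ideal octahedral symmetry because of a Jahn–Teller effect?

[CrF6]^4-

[Fe(NO2)6]^4-: Each nitro (N-bound nitrite) is −1; balancing the −4 overall charge requires Fe(II). Fe sits in group 8, so the d-electron count is 8 − 2 = 6. Nitro (N-bound nitrite) is a strong-field ligand (high in the spectrochemical series) for a first-row metal, so the complex is low-spin. The d⁶ configuration leaves the e_g set evenly filled (or empty) — no strong Jahn–Teller driving force.
[CrF6]^4-: Each fluoride is −1; balancing the −4 overall charge requires Cr(II). Group 6 minus oxidation state 2 gives a d⁴ configuration. Fluoride is a weak-field ligand for a first-row metal, so the complex is high-spin. The t₂g³e_g¹ (high-spin) configuration has an unevenly filled e_g set; the Jahn–Teller theorem predicts a tetragonal distortion (typically axial elongation) to lift the degeneracy.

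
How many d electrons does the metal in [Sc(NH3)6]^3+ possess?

d⁰

Ammonia is neutral; balancing the +3 overall charge requires Sc(III).
Group 3 minus oxidation state 3 gives a d⁰ configuration.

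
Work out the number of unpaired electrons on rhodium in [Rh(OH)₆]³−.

Summing ligand charges against the −3 overall charge gives an oxidation state of +3 for rhodium.
Rh sits in group 9, so the d-electron count is 9 − 3 = 6.
The spin state decides the count: a 4d ion has a large Δₒ and is invariably low-spin.
An octahedral low-spin d⁶ ion is t₂g⁶e_g⁰, giving 0 unpaired electrons.

0 unpaired electrons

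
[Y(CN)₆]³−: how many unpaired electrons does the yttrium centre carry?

Each cyanide is −1; balancing the −3 overall charge requires Y(III).
Group 3 minus oxidation state 3 gives a d⁰ configuration.
In an octahedral field the d⁰ configuration is t₂g⁰e_g⁰, giving 0 unpaired electrons.

0 unpaired electrons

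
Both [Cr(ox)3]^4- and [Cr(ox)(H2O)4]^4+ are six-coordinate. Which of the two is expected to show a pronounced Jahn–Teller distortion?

[Cr(ox)3]^4-: Summing ligand charges against the −4 overall charge gives an oxidation state of +2 for chromium. Chromium is a group-6 element; Cr(II) is therefore d⁴. Oxalate is a weak-field ligand for a first-row metal, so the complex is high-spin. The t₂g³e_g¹ (high-spin) configuration has an unevenly filled e_g set; the Jahn–Teller theorem predicts a tetragonal distortion (typically axial elongation) to lift the degeneracy.
[Cr(ox)(H2O)4]^4+: Ligand charges: each oxalate is −2; water is neutral. With an overall charge of +4 the chromium centre must be in the +6 oxidation state. Group 6 minus oxidation state 6 gives a d⁰ configuration. The d⁰ configuration leaves the e_g set evenly filled (or empty) — no strong Jahn–Teller driving force.

[Cr(ox)3]^4-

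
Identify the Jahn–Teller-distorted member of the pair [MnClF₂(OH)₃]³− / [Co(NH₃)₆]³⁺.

[MnClF₂(OH)₃]³−

[MnClF₂(OH)₃]³−: Ligand charges: each chloride is −1; each fluoride is −1; each hydroxide is −1. With an overall charge of −3 the manganese centre must be in the +3 oxidation state. Mn sits in group 7, so the d-electron count is 7 − 3 = 4. Chloride, fluoride, and hydroxide are weak-field ligands for a first-row metal, so the complex is high-spin. The t₂g³e_g¹ (high-spin) configuration has an unevenly filled e_g set; the Jahn–Teller theorem predicts a tetragonal distortion (typically axial elongation) to lift the degeneracy.
[Co(NH₃)₆]³⁺: Summing ligand charges against the +3 overall charge gives an oxidation state of +3 for cobalt. Cobalt is a group-9 element; Co(III) is therefore d⁶. Co(III) has an exceptionally large octahedral splitting and is low-spin with essentially every ligand except fluoride. The d⁶ configuration leaves the e_g set evenly filled (or empty) — no strong Jahn–Teller driving force.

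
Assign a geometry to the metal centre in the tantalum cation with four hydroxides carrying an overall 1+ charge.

tetrahedral

Each hydroxide is −1; balancing the +1 overall charge requires Ta(V).
Group 5 minus oxidation state 5 gives a d⁰ configuration.
With 4 monodentate ligands the coordination number is 4.
A d⁰ ion has no crystal-field stabilisation preference between square planar and tetrahedral, so four ligands adopt the sterically favoured tetrahedral geometry.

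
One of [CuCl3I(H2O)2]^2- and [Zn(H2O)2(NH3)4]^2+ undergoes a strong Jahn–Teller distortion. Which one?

[CuCl3I(H2O)2]^2-

[CuCl3I(H2O)2]^2-: Summing ligand charges against the −2 overall charge gives an oxidation state of +2 for copper. Copper is a group-11 element; Cu(II) is therefore d⁹. The t₂g⁶e_g³ configuration has an unevenly filled e_g set; the Jahn–Teller theorem predicts a tetragonal distortion (typically axial elongation) to lift the degeneracy.
[Zn(H2O)2(NH3)4]^2+: Water is neutral; ammonia is neutral; balancing the +2 overall charge requires Zn(II). Zinc is a group-12 element; Zn(II) is therefore d¹⁰. The d¹⁰ configuration leaves the e_g set evenly filled (or empty) — no strong Jahn–Teller driving force.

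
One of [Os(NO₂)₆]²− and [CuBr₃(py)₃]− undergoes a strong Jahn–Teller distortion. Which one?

[Os(NO₂)₆]²−: Each nitro (N-bound nitrite) is −1; balancing the −2 overall charge requires Os(IV). Os sits in group 8, so the d-electron count is 8 − 4 = 4. A 5d ion has a large Δₒ and is invariably low-spin. The d⁴ configuration leaves the e_g set evenly filled (or empty) — no strong Jahn–Teller driving force.
[CuBr₃(py)₃]−: Each bromide is −1; pyridine is neutral; balancing the −1 overall charge requires Cu(II). Group 11 minus oxidation state 2 gives a d⁹ configuration. The t₂g⁶e_g³ configuration has an unevenly filled e_g set; the Jahn–Teller theorem predicts a tetragonal distortion (typically axial elongation) to lift the degeneracy.

[CuBr₃(py)₃]−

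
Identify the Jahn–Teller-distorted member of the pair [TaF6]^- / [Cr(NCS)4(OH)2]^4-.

[Cr(NCS)4(OH)2]^4-

[TaF6]^-: Summing ligand charges against the −1 overall charge gives an oxidation state of +5 for tantalum. Ta sits in group 5, so the d-electron count is 5 − 5 = 0. The d⁰ configuration leaves the e_g set evenly filled (or empty) — no strong Jahn–Teller driving force.
[Cr(NCS)4(OH)2]^4-: Each isothiocyanate is −1; each hydroxide is −1; balancing the −4 overall charge requires Cr(II). Group 6 minus oxidation state 2 gives a d⁴ configuration. Hydroxide and isothiocyanate are weak-field ligands for a first-row metal, so the complex is high-spin. The t₂g³e_g¹ (high-spin) configuration has an unevenly filled e_g set; the Jahn–Teller theorem predicts a tetragonal distortion (typically axial elongation) to lift the degeneracy.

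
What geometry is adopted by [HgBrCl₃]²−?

Summing ligand charges against the −2 overall charge gives an oxidation state of +2 for mercury.
Mercury is a group-12 element; Hg(II) is therefore d¹⁰.
With 4 monodentate ligands the coordination number is 4.
A d¹⁰ ion has no crystal-field stabilisation preference between square planar and tetrahedral, so four ligands adopt the sterically favoured tetrahedral geometry.

tetrahedral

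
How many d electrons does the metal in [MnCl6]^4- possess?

d5

Each chloride is −1; balancing the −4 overall charge requires Mn(II).
Mn sits in group 7, so the d-electron count is 7 − 2 = 5.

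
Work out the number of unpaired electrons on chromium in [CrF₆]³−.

Ligand charges: each fluoride is −1. With an overall charge of −3 the chromium centre must be in the +3 oxidation state.
Chromium is a group-6 element; Cr(III) is therefore d³.
In an octahedral field the d³ configuration is t₂g³e_g⁰ (only one arrangement possible), giving 3 unpaired electrons.

3 unpaired electrons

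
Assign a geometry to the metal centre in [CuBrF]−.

linear

Each bromide is −1; each fluoride is −1; balancing the −1 overall charge requires Cu(I).
Copper is a group-11 element; Cu(I) is therefore d¹⁰.
Coordination number: 2.
A d¹⁰ ion with only two ligands adopts a linear arrangement (sp hybridisation; no CFSE preference).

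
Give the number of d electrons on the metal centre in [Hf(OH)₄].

d0

Summing ligand charges against the 0 overall charge gives an oxidation state of +4 for hafnium.
Hafnium is a group-4 element; Hf(IV) is therefore d⁰.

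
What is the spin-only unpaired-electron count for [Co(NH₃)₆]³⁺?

Ammonia is neutral; balancing the +3 overall charge requires Co(III).
Cobalt is a group-9 element; Co(III) is therefore d⁶.
The spin state decides the count: Co(III) has an exceptionally large octahedral splitting and is low-spin with essentially every ligand except fluoride.
An octahedral low-spin d⁶ ion is t₂g⁶e_g⁰, giving 0 unpaired electrons.

0 unpaired electrons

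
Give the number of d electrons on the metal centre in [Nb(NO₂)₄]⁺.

Each nitro (N-bound nitrite) is −1; balancing the +1 overall charge requires Nb(V).
Group 5 minus oxidation state 5 gives a d⁰ configuration.

d⁰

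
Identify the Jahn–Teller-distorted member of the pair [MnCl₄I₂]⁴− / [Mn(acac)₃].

[Mn(acac)₃]

[MnCl₄I₂]⁴−: Each chloride is −1; each iodide is −1; balancing the −4 overall charge requires Mn(II). Group 7 minus oxidation state 2 gives a d⁵ configuration. Chloride and iodide are weak-field ligands for a first-row metal, so the complex is high-spin. The d⁵ configuration leaves the e_g set evenly filled (or empty) — no strong Jahn–Teller driving force.
[Mn(acac)₃]: Ligand charges: each acetylacetonate is −1. With an overall charge of 0 the manganese centre must be in the +3 oxidation state. Manganese is a group-7 element; Mn(III) is therefore d⁴. Acetylacetonate is a weak-field ligand for a first-row metal, so the complex is high-spin. The t₂g³e_g¹ (high-spin) configuration has an unevenly filled e_g set; the Jahn–Teller theorem predicts a tetragonal distortion (typically axial elongation) to lift the degeneracy.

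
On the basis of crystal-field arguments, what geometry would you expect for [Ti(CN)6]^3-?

Each cyanide is −1; balancing the −3 overall charge requires Ti(III).
Group 4 minus oxidation state 3 gives a d¹ configuration.
With 6 monodentate ligands the coordination number is 6.
Six donors around a single metal centre give an octahedral coordination sphere.

octahedral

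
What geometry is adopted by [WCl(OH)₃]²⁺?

tetrahedral

Summing ligand charges against the +2 overall charge gives an oxidation state of +6 for tungsten.
Tungsten is a group-6 element; W(VI) is therefore d⁰.
With 4 monodentate ligands the coordination number is 4.
A d⁰ ion has no crystal-field stabilisation preference between square planar and tetrahedral, so four ligands adopt the sterically favoured tetrahedral geometry.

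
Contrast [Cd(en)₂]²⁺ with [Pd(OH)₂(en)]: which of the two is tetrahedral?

For [Cd(en)₂]²⁺: Ligand charges: ethylenediamine is neutral. With an overall charge of +2 the cadmium centre must be in the +2 oxidation state. Group 12 minus oxidation state 2 gives a d¹⁰ configuration. A d¹⁰ ion has no crystal-field stabilisation preference between square planar and tetrahedral, so four ligands adopt the sterically favoured tetrahedral geometry. → tetrahedral.
For [Pd(OH)₂(en)]: Each hydroxide is −1; ethylenediamine is neutral; balancing the 0 overall charge requires Pd(II). Palladium is a group-10 element; Pd(II) is therefore d⁸. A 4d d⁸ ion has a large crystal-field splitting; square planar leaves the high-energy d_{x²−y²} orbital empty and maximises CFSE. → square planar.

[Cd(en)₂]²⁺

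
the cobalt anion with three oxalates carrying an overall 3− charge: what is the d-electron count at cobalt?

Ligand charges: each oxalate is −2. With an overall charge of −3 the cobalt centre must be in the +3 oxidation state.
Cobalt is a group-9 element; Co(III) is therefore d⁶.

d⁶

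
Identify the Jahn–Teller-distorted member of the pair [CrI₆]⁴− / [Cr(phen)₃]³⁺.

[CrI₆]⁴−: Summing ligand charges against the −4 overall charge gives an oxidation state of +2 for chromium. Group 6 minus oxidation state 2 gives a d⁴ configuration. Iodide is a weak-field ligand for a first-row metal, so the complex is high-spin. The t₂g³e_g¹ (high-spin) configuration has an unevenly filled e_g set; the Jahn–Teller theorem predicts a tetragonal distortion (typically axial elongation) to lift the degeneracy.
[Cr(phen)₃]³⁺: 1,10-phenanthroline is neutral; balancing the +3 overall charge requires Cr(III). Group 6 minus oxidation state 3 gives a d³ configuration. The d³ configuration leaves the e_g set evenly filled (or empty) — no strong Jahn–Teller driving force.

[CrI₆]⁴−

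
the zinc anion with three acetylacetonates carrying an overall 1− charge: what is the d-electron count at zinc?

Summing ligand charges against the −1 overall charge gives an oxidation state of +2 for zinc.
Zinc is a group-12 element; Zn(II) is therefore d¹⁰.

d10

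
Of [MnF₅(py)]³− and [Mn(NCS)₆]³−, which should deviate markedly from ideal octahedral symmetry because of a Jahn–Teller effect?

[MnF₅(py)]³−: Each fluoride is −1; pyridine is neutral; balancing the −3 overall charge requires Mn(II). Group 7 minus oxidation state 2 gives a d⁵ configuration. Fluoride is a weak-field ligand for a first-row metal, so the complex is high-spin. The d⁵ configuration leaves the e_g set evenly filled (or empty) — no strong Jahn–Teller driving force.
[Mn(NCS)₆]³−: Ligand charges: each isothiocyanate is −1. With an overall charge of −3 the manganese centre must be in the +3 oxidation state. Mn sits in group 7, so the d-electron count is 7 − 3 = 4. Isothiocyanate is a weak-field ligand for a first-row metal, so the complex is high-spin. The t₂g³e_g¹ (high-spin) configuration has an unevenly filled e_g set; the Jahn–Teller theorem predicts a tetragonal distortion (typically axial elongation) to lift the degeneracy.

[Mn(NCS)₆]³−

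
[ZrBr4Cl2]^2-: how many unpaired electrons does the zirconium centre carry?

0

Each bromide is −1; each chloride is −1; balancing the −2 overall charge requires Zr(IV).
Zr sits in group 4, so the d-electron count is 4 − 4 = 0.
In an octahedral field the d⁰ configuration is t₂g⁰e_g⁰, giving 0 unpaired electrons.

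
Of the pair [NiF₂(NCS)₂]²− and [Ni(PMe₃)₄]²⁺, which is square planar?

For [NiF₂(NCS)₂]²−: Summing ligand charges against the −2 overall charge gives an oxidation state of +2 for nickel. Ni sits in group 10, so the d-electron count is 10 − 2 = 8. Fluoride and isothiocyanate are weak-field ligands. With weak-field ligands the CFSE gain from square planar is small, so a 3d d⁸ ion takes the sterically preferred tetrahedral geometry. → tetrahedral.
For [Ni(PMe₃)₄]²⁺: Summing ligand charges against the +2 overall charge gives an oxidation state of +2 for nickel. Ni sits in group 10, so the d-electron count is 10 − 2 = 8. Trimethylphosphine is a strong-field ligand (high in the spectrochemical series). A 3d d⁸ ion with strong-field ligands gains enough CFSE to favour square planar over tetrahedral. → square planar.

[Ni(PMe₃)₄]²⁺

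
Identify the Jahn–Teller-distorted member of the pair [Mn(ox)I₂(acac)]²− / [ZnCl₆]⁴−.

[Mn(ox)I₂(acac)]²−

[Mn(ox)I₂(acac)]²−: Summing ligand charges against the −2 overall charge gives an oxidation state of +3 for manganese. Mn sits in group 7, so the d-electron count is 7 − 3 = 4. Acetylacetonate, iodide, and oxalate are weak-field ligands for a first-row metal, so the complex is high-spin. The t₂g³e_g¹ (high-spin) configuration has an unevenly filled e_g set; the Jahn–Teller theorem predicts a tetragonal distortion (typically axial elongation) to lift the degeneracy.
[ZnCl₆]⁴−: Summing ligand charges against the −4 overall charge gives an oxidation state of +2 for zinc. Zn sits in group 12, so the d-electron count is 12 − 2 = 10. The d¹⁰ configuration leaves the e_g set evenly filled (or empty) — no strong Jahn–Teller driving force.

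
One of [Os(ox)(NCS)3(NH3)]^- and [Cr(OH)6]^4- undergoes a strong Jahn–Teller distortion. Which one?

[Cr(OH)6]^4-

[Os(ox)(NCS)3(NH3)]^-: Summing ligand charges against the −1 overall charge gives an oxidation state of +4 for osmium. Os sits in group 8, so the d-electron count is 8 − 4 = 4. A 5d ion has a large Δₒ and is invariably low-spin. The d⁴ configuration leaves the e_g set evenly filled (or empty) — no strong Jahn–Teller driving force.
[Cr(OH)6]^4-: Each hydroxide is −1; balancing the −4 overall charge requires Cr(II). Cr sits in group 6, so the d-electron count is 6 − 2 = 4. Hydroxide is a weak-field ligand for a first-row metal, so the complex is high-spin. The t₂g³e_g¹ (high-spin) configuration has an unevenly filled e_g set; the Jahn–Teller theorem predicts a tetragonal distortion (typically axial elongation) to lift the degeneracy.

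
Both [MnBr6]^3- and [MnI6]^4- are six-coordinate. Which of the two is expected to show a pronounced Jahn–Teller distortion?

[MnBr6]^3-

[MnBr6]^3-: Ligand charges: each bromide is −1. With an overall charge of −3 the manganese centre must be in the +3 oxidation state. Manganese is a group-7 element; Mn(III) is therefore d⁴. Bromide is a weak-field ligand for a first-row metal, so the complex is high-spin. The t₂g³e_g¹ (high-spin) configuration has an unevenly filled e_g set; the Jahn–Teller theorem predicts a tetragonal distortion (typically axial elongation) to lift the degeneracy.
[MnI6]^4-: Ligand charges: each iodide is −1. With an overall charge of −4 the manganese centre must be in the +2 oxidation state. Manganese is a group-7 element; Mn(II) is therefore d⁵. Iodide is a weak-field ligand for a first-row metal, so the complex is high-spin. The d⁵ configuration leaves the e_g set evenly filled (or empty) — no strong Jahn–Teller driving force.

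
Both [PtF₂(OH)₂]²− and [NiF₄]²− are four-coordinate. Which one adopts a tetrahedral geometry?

For [PtF₂(OH)₂]²−: Ligand charges: each fluoride is −1; each hydroxide is −1. With an overall charge of −2 the platinum centre must be in the +2 oxidation state. Pt sits in group 10, so the d-electron count is 10 − 2 = 8. A 5d d⁸ ion has a large crystal-field splitting; square planar leaves the high-energy d_{x²−y²} orbital empty and maximises CFSE. → square planar.
For [NiF₄]²−: Summing ligand charges against the −2 overall charge gives an oxidation state of +2 for nickel. Group 10 minus oxidation state 2 gives a d⁸ configuration. Fluoride is a weak-field ligand. With weak-field ligands the CFSE gain from square planar is small, so a 3d d⁸ ion takes the sterically preferred tetrahedral geometry. → tetrahedral.

[NiF₄]²−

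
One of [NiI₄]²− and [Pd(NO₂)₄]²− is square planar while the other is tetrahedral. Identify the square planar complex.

For [NiI₄]²−: Ligand charges: each iodide is −1. With an overall charge of −2 the nickel centre must be in the +2 oxidation state. Nickel is a group-10 element; Ni(II) is therefore d⁸. Iodide is a weak-field ligand. With weak-field ligands the CFSE gain from square planar is small, so a 3d d⁸ ion takes the sterically preferred tetrahedral geometry. → tetrahedral.
For [Pd(NO₂)₄]²−: Ligand charges: each nitro (N-bound nitrite) is −1. With an overall charge of −2 the palladium centre must be in the +2 oxidation state. Palladium is a group-10 element; Pd(II) is therefore d⁸. A 4d d⁸ ion has a large crystal-field splitting; square planar leaves the high-energy d_{x²−y²} orbital empty and maximises CFSE. → square planar.

[Pd(NO₂)₄]²−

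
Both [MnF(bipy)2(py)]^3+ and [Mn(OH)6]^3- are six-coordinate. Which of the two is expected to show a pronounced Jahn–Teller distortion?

[Mn(OH)6]^3-

[MnF(bipy)2(py)]^3+: Each fluoride is −1; 2,2′-bipyridine is neutral; pyridine is neutral; balancing the +3 overall charge requires Mn(IV). Mn sits in group 7, so the d-electron count is 7 − 4 = 3. The d³ configuration leaves the e_g set evenly filled (or empty) — no strong Jahn–Teller driving force.
[Mn(OH)6]^3-: Each hydroxide is −1; balancing the −3 overall charge requires Mn(III). Group 7 minus oxidation state 3 gives a d⁴ configuration. Hydroxide is a weak-field ligand for a first-row metal, so the complex is high-spin. The t₂g³e_g¹ (high-spin) configuration has an unevenly filled e_g set; the Jahn–Teller theorem predicts a tetragonal distortion (typically axial elongation) to lift the degeneracy.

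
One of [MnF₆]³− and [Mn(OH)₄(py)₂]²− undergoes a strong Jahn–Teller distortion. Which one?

[MnF₆]³−

[MnF₆]³−: Each fluoride is −1; balancing the −3 overall charge requires Mn(III). Manganese is a group-7 element; Mn(III) is therefore d⁴. Fluoride is a weak-field ligand for a first-row metal, so the complex is high-spin. The t₂g³e_g¹ (high-spin) configuration has an unevenly filled e_g set; the Jahn–Teller theorem predicts a tetragonal distortion (typically axial elongation) to lift the degeneracy.
[Mn(OH)₄(py)₂]²−: Each hydroxide is −1; pyridine is neutral; balancing the −2 overall charge requires Mn(II). Manganese is a group-7 element; Mn(II) is therefore d⁵. Hydroxide is a weak-field ligand for a first-row metal, so the complex is high-spin. The d⁵ configuration leaves the e_g set evenly filled (or empty) — no strong Jahn–Teller driving force.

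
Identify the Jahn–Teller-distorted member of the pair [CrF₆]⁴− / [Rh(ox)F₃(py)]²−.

[CrF₆]⁴−

[CrF₆]⁴−: Each fluoride is −1; balancing the −4 overall charge requires Cr(II). Group 6 minus oxidation state 2 gives a d⁴ configuration. Fluoride is a weak-field ligand for a first-row metal, so the complex is high-spin. The t₂g³e_g¹ (high-spin) configuration has an unevenly filled e_g set; the Jahn–Teller theorem predicts a tetragonal distortion (typically axial elongation) to lift the degeneracy.
[Rh(ox)F₃(py)]²−: Ligand charges: each oxalate is −2; each fluoride is −1; pyridine is neutral. With an overall charge of −2 the rhodium centre must be in the +3 oxidation state. Rhodium is a group-9 element; Rh(III) is therefore d⁶. A 4d ion has a large Δₒ and is invariably low-spin. The d⁶ configuration leaves the e_g set evenly filled (or empty) — no strong Jahn–Teller driving force.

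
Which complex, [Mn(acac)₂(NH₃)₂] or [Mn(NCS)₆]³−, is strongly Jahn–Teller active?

[Mn(NCS)₆]³−

[Mn(acac)₂(NH₃)₂]: Summing ligand charges against the 0 overall charge gives an oxidation state of +2 for manganese. Manganese is a group-7 element; Mn(II) is therefore d⁵. Acetylacetonate is a weak-field ligand for a first-row metal, so the complex is high-spin. The d⁵ configuration leaves the e_g set evenly filled (or empty) — no strong Jahn–Teller driving force.
[Mn(NCS)₆]³−: Summing ligand charges against the −3 overall charge gives an oxidation state of +3 for manganese. Group 7 minus oxidation state 3 gives a d⁴ configuration. Isothiocyanate is a weak-field ligand for a first-row metal, so the complex is high-spin. The t₂g³e_g¹ (high-spin) configuration has an unevenly filled e_g set; the Jahn–Teller theorem predicts a tetragonal distortion (typically axial elongation) to lift the degeneracy.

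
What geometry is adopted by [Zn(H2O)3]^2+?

trigonal planar

Ligand charges: water is neutral. With an overall charge of +2 the zinc centre must be in the +2 oxidation state.
Zinc is a group-12 element; Zn(II) is therefore d¹⁰.
Coordination number: 3.
Three ligands around a d¹⁰ centre minimise repulsion in a trigonal-planar arrangement.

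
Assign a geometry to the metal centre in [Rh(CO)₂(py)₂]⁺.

square planar

Carbonyl is neutral; pyridine is neutral; balancing the +1 overall charge requires Rh(I).
Rh sits in group 9, so the d-electron count is 9 − 1 = 8.
Coordination number: 4.
A 4d d⁸ ion has a large crystal-field splitting; square planar leaves the high-energy d_{x²−y²} orbital empty and maximises CFSE.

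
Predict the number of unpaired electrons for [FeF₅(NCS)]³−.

Ligand charges: each fluoride is −1; each isothiocyanate is −1. With an overall charge of −3 the iron centre must be in the +3 oxidation state.
Iron is a group-8 element; Fe(III) is therefore d⁵.
The spin state decides the count: Fluoride and isothiocyanate are weak-field ligands for a first-row metal, so the complex is high-spin.
An octahedral high-spin d⁵ ion is t₂g³e_g², giving 5 unpaired electrons.

5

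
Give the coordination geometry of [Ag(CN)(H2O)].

Each cyanide is −1; water is neutral; balancing the 0 overall charge requires Ag(I).
Silver is a group-11 element; Ag(I) is therefore d¹⁰.
With 2 monodentate ligands the coordination number is 2.
A d¹⁰ ion with only two ligands adopts a linear arrangement (sp hybridisation; no CFSE preference).

linear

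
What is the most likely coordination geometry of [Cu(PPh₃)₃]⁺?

trigonal planar

Summing ligand charges against the +1 overall charge gives an oxidation state of +1 for copper.
Group 11 minus oxidation state 1 gives a d¹⁰ configuration.
With 3 monodentate ligands the coordination number is 3.
Three ligands around a d¹⁰ centre minimise repulsion in a trigonal-planar arrangement.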